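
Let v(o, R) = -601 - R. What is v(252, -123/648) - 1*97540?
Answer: -21198415/216 ≈ -98141.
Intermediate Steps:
v(252, -123/648) - 1*97540 = (-601 - (-123)/648) - 1*97540 = (-601 - (-123)/648) - 97540 = (-601 - 1*(-41/216)) - 97540 = (-601 + 41/216) - 97540 = -129775/216 - 97540 = -21198415/216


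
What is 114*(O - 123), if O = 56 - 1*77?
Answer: -16416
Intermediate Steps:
O = -21 (O = 56 - 77 = -21)
114*(O - 123) = 114*(-21 - 123) = 114*(-144) = -16416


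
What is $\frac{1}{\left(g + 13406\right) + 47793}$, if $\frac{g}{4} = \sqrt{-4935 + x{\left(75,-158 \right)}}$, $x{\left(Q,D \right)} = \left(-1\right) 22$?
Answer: $\frac{61199}{3745396913} - \frac{4 i \sqrt{4957}}{3745396913} \approx 1.634 \cdot 10^{-5} - 7.5192 \cdot 10^{-8} i$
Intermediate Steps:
$x{\left(Q,D \right)} = -22$
$g = 4 i \sqrt{4957}$ ($g = 4 \sqrt{-4935 - 22} = 4 \sqrt{-4957} = 4 i \sqrt{4957} \approx 281.62 i$)
$\frac{1}{\left(g + 13406\right) + 47793} = \frac{1}{\left(4 i \sqrt{4957} + 13406\right) + 47793} = \frac{1}{\left(13406 + 4 i \sqrt{4957}\right) + 47793} = \frac{1}{61199 + 4 i \sqrt{4957}}$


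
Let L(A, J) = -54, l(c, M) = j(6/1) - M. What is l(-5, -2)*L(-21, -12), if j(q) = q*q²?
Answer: -11772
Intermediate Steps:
j(q) = q³
l(c, M) = 216 - M (l(c, M) = (6/1)³ - M = (6*1)³ - M = 6³ - M = 216 - M)
l(-5, -2)*L(-21, -12) = (216 - 1*(-2))*(-54) = (216 + 2)*(-54) = 218*(-54) = -11772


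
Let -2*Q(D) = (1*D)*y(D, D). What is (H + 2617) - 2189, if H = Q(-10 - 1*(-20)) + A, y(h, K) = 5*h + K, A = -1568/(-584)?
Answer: 9540/73 ≈ 130.68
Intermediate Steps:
A = 196/73 (A = -1568*(-1/584) = 196/73 ≈ 2.6849)
y(h, K) = K + 5*h
Q(D) = -3*D² (Q(D) = -1*D*(D + 5*D)/2 = -D*6*D/2 = -3*D²)
H = -21704/73 (H = -3*(-10 - 1*(-20))² + 196/73 = -3*(-10 + 20)² + 196/73 = -3*10² + 196/73 = -3*100 + 196/73 = -300 + 196/73 = -21704/73 ≈ -297.31)
(H + 2617) - 2189 = (-21704/73 + 2617) - 2189 = 169337/73 - 2189 = 9540/73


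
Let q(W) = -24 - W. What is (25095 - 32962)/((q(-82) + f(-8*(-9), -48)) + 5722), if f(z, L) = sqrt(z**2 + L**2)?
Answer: -11367815/8350228 + 23601*sqrt(13)/4175114 ≈ -1.3410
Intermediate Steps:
f(z, L) = sqrt(L**2 + z**2)
(25095 - 32962)/((q(-82) + f(-8*(-9), -48)) + 5722) = (25095 - 32962)/(((-24 - 1*(-82)) + sqrt((-48)**2 + (-8*(-9))**2)) + 5722) = -7867/(((-24 + 82) + sqrt(2304 + 72**2)) + 5722) = -7867/((58 + sqrt(2304 + 5184)) + 5722) = -7867/((58 + sqrt(7488)) + 5722) = -7867/((58 + 24*sqrt(13)) + 5722) = -7867/(5780 + 24*sqrt(13))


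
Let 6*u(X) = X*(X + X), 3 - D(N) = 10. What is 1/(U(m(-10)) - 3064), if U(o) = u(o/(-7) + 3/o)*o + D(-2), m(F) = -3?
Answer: -49/150495 ≈ -0.00032559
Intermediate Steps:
D(N) = -7 (D(N) = 3 - 1*10 = 3 - 10 = -7)
u(X) = X**2/3 (u(X) = (X*(X + X))/6 = (X*(2*X))/6 = (2*X**2)/6 = X**2/3)
U(o) = -7 + o*(3/o - o/7)**2/3 (U(o) = ((o/(-7) + 3/o)**2/3)*o - 7 = ((o*(-1/7) + 3/o)**2/3)*o - 7 = ((-o/7 + 3/o)**2/3)*o - 7 = ((3/o - o/7)**2/3)*o - 7 = o*(3/o - o/7)**2/3 - 7 = -7 + o*(3/o - o/7)**2/3)
1/(U(m(-10)) - 3064) = 1/((-7 + (1/147)*(-21 + (-3)**2)**2/(-3)) - 3064) = 1/((-7 + (1/147)*(-1/3)*(-21 + 9)**2) - 3064) = 1/((-7 + (1/147)*(-1/3)*(-12)**2) - 3064) = 1/((-7 + (1/147)*(-1/3)*144) - 3064) = 1/((-7 - 16/49) - 3064) = 1/(-359/49 - 3064) = 1/(-150495/49) = -49/150495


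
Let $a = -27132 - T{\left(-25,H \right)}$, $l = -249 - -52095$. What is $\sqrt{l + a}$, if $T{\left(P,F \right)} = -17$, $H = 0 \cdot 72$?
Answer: $\sqrt{24731} \approx 157.26$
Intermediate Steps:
$H = 0$
$l = 51846$ ($l = -249 + 52095 = 51846$)
$a = -27115$ ($a = -27132 - -17 = -27132 + 17 = -27115$)
$\sqrt{l + a} = \sqrt{51846 - 27115} = \sqrt{24731}$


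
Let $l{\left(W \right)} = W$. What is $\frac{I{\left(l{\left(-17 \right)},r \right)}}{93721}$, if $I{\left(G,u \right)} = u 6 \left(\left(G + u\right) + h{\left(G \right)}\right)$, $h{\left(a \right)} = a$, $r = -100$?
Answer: $\frac{80400}{93721} \approx 0.85787$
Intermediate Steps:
$I{\left(G,u \right)} = 6 u \left(u + 2 G\right)$ ($I{\left(G,u \right)} = u 6 \left(\left(G + u\right) + G\right) = 6 u \left(u + 2 G\right)$)
$\frac{I{\left(l{\left(-17 \right)},r \right)}}{93721} = \frac{6 \left(-100\right) \left(-100 + 2 \left(-17\right)\right)}{93721} = 6 \left(-100\right) \left(-100 - 34\right) \frac{1}{93721} = 6 \left(-100\right) \left(-134\right) \frac{1}{93721} = 80400 \cdot \frac{1}{93721} = \frac{80400}{93721}$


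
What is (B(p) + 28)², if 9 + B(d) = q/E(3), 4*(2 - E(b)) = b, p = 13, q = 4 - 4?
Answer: 361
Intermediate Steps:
q = 0
E(b) = 2 - b/4
B(d) = -9 (B(d) = -9 + 0/(2 - ¼*3) = -9 + 0/(2 - ¾) = -9 + 0/(5/4) = -9 + 0*(⅘) = -9 + 0 = -9)
(B(p) + 28)² = (-9 + 28)² = 19² = 361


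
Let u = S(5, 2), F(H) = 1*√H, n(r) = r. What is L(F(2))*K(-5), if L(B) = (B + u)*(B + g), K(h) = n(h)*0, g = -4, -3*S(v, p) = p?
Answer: 0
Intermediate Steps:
S(v, p) = -p/3
F(H) = √H
u = -⅔ (u = -⅓*2 = -⅔ ≈ -0.66667)
K(h) = 0 (K(h) = h*0 = 0)
L(B) = (-4 + B)*(-⅔ + B) (L(B) = (B - ⅔)*(B - 4) = (-⅔ + B)*(-4 + B) = (-4 + B)*(-⅔ + B))
L(F(2))*K(-5) = (8/3 + (√2)² - 14*√2/3)*0 = (8/3 + 2 - 14*√2/3)*0 = (14/3 - 14*√2/3)*0 = 0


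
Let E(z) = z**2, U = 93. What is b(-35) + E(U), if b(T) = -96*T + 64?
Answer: 12073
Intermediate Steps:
b(T) = 64 - 96*T
b(-35) + E(U) = (64 - 96*(-35)) + 93**2 = (64 + 3360) + 8649 = 3424 + 8649 = 12073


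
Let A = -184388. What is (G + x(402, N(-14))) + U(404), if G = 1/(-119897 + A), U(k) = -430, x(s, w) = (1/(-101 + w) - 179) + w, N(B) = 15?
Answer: -15544399311/26168510 ≈ -594.01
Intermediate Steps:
x(s, w) = -179 + w + 1/(-101 + w) (x(s, w) = (-179 + 1/(-101 + w)) + w = -179 + w + 1/(-101 + w))
G = -1/304285 (G = 1/(-119897 - 184388) = 1/(-304285) = -1/304285 ≈ -3.2864e-6)
(G + x(402, N(-14))) + U(404) = (-1/304285 + (18080 + 15² - 280*15)/(-101 + 15)) - 430 = (-1/304285 + (18080 + 225 - 4200)/(-86)) - 430 = (-1/304285 - 1/86*14105) - 430 = (-1/304285 - 14105/86) - 430 = -4291940011/26168510 - 430 = -15544399311/26168510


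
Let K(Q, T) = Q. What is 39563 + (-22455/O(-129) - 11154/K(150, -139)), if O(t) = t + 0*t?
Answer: 42637413/1075 ≈ 39663.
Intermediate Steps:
O(t) = t (O(t) = t + 0 = t)
39563 + (-22455/O(-129) - 11154/K(150, -139)) = 39563 + (-22455/(-129) - 11154/150) = 39563 + (-22455*(-1/129) - 11154*1/150) = 39563 + (7485/43 - 1859/25) = 39563 + 107188/1075 = 42637413/1075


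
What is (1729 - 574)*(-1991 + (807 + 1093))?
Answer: -105105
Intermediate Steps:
(1729 - 574)*(-1991 + (807 + 1093)) = 1155*(-1991 + 1900) = 1155*(-91) = -105105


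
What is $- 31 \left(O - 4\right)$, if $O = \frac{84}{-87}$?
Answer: $\frac{4464}{29} \approx 153.93$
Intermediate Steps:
$O = - \frac{28}{29}$ ($O = 84 \left(- \frac{1}{87}\right) = - \frac{28}{29} \approx -0.96552$)
$- 31 \left(O - 4\right) = - 31 \left(- \frac{28}{29} - 4\right) = \left(-31\right) \left(- \frac{144}{29}\right) = \frac{4464}{29}$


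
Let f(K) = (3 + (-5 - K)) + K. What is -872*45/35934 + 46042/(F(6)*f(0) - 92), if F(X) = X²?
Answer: -138409049/491098 ≈ -281.84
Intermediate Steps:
f(K) = -2 (f(K) = (-2 - K) + K = -2)
-872*45/35934 + 46042/(F(6)*f(0) - 92) = -872*45/35934 + 46042/(6²*(-2) - 92) = -39240*1/35934 + 46042/(36*(-2) - 92) = -6540/5989 + 46042/(-72 - 92) = -6540/5989 + 46042/(-164) = -6540/5989 + 46042*(-1/164) = -6540/5989 - 23021/82 = -138409049/491098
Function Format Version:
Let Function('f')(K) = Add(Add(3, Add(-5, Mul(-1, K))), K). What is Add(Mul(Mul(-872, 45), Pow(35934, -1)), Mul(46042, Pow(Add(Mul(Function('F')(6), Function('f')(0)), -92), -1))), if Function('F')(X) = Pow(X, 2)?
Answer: Rational(-138409049, 491098) ≈ -281.84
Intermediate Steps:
Function('f')(K) = -2 (Function('f')(K) = Add(Add(-2, Mul(-1, K)), K) = -2)
Add(Mul(Mul(-872, 45), Pow(35934, -1)), Mul(46042, Pow(Add(Mul(Function('F')(6), Function('f')(0)), -92), -1))) = Add(Mul(Mul(-872, 45), Pow(35934, -1)), Mul(46042, Pow(Add(Mul(Pow(6, 2), -2), -92), -1))) = Add(Mul(-39240, Rational(1, 35934)), Mul(46042, Pow(Add(Mul(36, -2), -92), -1))) = Add(Rational(-6540, 5989), Mul(46042, Pow(Add(-72, -92), -1))) = Add(Rational(-6540, 5989), Mul(46042, Pow(-164, -1))) = Add(Rational(-6540, 5989), Mul(46042, Rational(-1, 164))) = Add(Rational(-6540, 5989), Rational(-23021, 82)) = Rational(-138409049, 491098)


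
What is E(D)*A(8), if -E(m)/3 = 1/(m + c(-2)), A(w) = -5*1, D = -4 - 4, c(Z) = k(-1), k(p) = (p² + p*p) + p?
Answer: -15/7 ≈ -2.1429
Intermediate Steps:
k(p) = p + 2*p² (k(p) = (p² + p²) + p = 2*p² + p = p + 2*p²)
c(Z) = 1 (c(Z) = -(1 + 2*(-1)) = -(1 - 2) = -1*(-1) = 1)
D = -8
A(w) = -5
E(m) = -3/(1 + m) (E(m) = -3/(m + 1) = -3/(1 + m))
E(D)*A(8) = -3/(1 - 8)*(-5) = -3/(-7)*(-5) = -3*(-⅐)*(-5) = (3/7)*(-5) = -15/7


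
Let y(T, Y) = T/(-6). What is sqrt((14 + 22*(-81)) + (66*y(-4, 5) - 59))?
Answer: I*sqrt(1783) ≈ 42.226*I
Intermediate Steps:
y(T, Y) = -T/6 (y(T, Y) = T*(-1/6) = -T/6)
sqrt((14 + 22*(-81)) + (66*y(-4, 5) - 59)) = sqrt((14 + 22*(-81)) + (66*(-1/6*(-4)) - 59)) = sqrt((14 - 1782) + (66*(2/3) - 59)) = sqrt(-1768 + (44 - 59)) = sqrt(-1768 - 15) = sqrt(-1783) = I*sqrt(1783)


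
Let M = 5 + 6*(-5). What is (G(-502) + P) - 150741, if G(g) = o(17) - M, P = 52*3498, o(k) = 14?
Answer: 31194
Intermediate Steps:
P = 181896
M = -25 (M = 5 - 30 = -25)
G(g) = 39 (G(g) = 14 - 1*(-25) = 14 + 25 = 39)
(G(-502) + P) - 150741 = (39 + 181896) - 150741 = 181935 - 150741 = 31194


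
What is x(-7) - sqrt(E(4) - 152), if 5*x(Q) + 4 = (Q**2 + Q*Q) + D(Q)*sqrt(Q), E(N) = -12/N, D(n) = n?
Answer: 94/5 - I*sqrt(155) - 7*I*sqrt(7)/5 ≈ 18.8 - 16.154*I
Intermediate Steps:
x(Q) = -4/5 + Q**(3/2)/5 + 2*Q**2/5 (x(Q) = -4/5 + ((Q**2 + Q*Q) + Q*sqrt(Q))/5 = -4/5 + ((Q**2 + Q**2) + Q**(3/2))/5 = -4/5 + (2*Q**2 + Q**(3/2))/5 = -4/5 + (Q**(3/2) + 2*Q**2)/5 = -4/5 + (Q**(3/2)/5 + 2*Q**2/5) = -4/5 + Q**(3/2)/5 + 2*Q**2/5)
x(-7) - sqrt(E(4) - 152) = (-4/5 + (-7)**(3/2)/5 + (2/5)*(-7)**2) - sqrt(-12/4 - 152) = (-4/5 + (-7*I*sqrt(7))/5 + (2/5)*49) - sqrt(-12*1/4 - 152) = (-4/5 - 7*I*sqrt(7)/5 + 98/5) - sqrt(-3 - 152) = (94/5 - 7*I*sqrt(7)/5) - sqrt(-155) = (94/5 - 7*I*sqrt(7)/5) - I*sqrt(155) = 94/5 - I*sqrt(155) - 7*I*sqrt(7)/5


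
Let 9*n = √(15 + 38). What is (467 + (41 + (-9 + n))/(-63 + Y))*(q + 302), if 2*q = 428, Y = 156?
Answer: 7475636/31 + 172*√53/279 ≈ 2.4115e+5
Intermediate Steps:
n = √53/9 (n = √(15 + 38)/9 = √53/9 ≈ 0.80890)
q = 214 (q = (½)*428 = 214)
(467 + (41 + (-9 + n))/(-63 + Y))*(q + 302) = (467 + (41 + (-9 + √53/9))/(-63 + 156))*(214 + 302) = (467 + (32 + √53/9)/93)*516 = (467 + (32 + √53/9)*(1/93))*516 = (467 + (32/93 + √53/837))*516 = (43463/93 + √53/837)*516 = 7475636/31 + 172*√53/279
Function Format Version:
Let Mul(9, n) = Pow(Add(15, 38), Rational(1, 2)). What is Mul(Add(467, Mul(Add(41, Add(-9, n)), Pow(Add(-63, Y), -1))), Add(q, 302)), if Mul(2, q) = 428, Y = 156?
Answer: Add(Rational(7475636, 31), Mul(Rational(172, 279), Pow(53, Rational(1, 2)))) ≈ 2.4115e+5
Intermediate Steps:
n = Mul(Rational(1, 9), Pow(53, Rational(1, 2))) (n = Mul(Rational(1, 9), Pow(Add(15, 38), Rational(1, 2))) = Mul(Rational(1, 9), Pow(53, Rational(1, 2))) ≈ 0.80890)
q = 214 (q = Mul(Rational(1, 2), 428) = 214)
Mul(Add(467, Mul(Add(41, Add(-9, n)), Pow(Add(-63, Y), -1))), Add(q, 302)) = Mul(Add(467, Mul(Add(41, Add(-9, Mul(Rational(1, 9), Pow(53, Rational(1, 2))))), Pow(Add(-63, 156), -1))), Add(214, 302)) = Mul(Add(467, Mul(Add(32, Mul(Rational(1, 9), Pow(53, Rational(1, 2)))), Pow(93, -1))), 516) = Mul(Add(467, Mul(Add(32, Mul(Rational(1, 9), Pow(53, Rational(1, 2)))), Rational(1, 93))), 516) = Mul(Add(467, Add(Rational(32, 93), Mul(Rational(1, 837), Pow(53, Rational(1, 2))))), 516) = Mul(Add(Rational(43463, 93), Mul(Rational(1, 837), Pow(53, Rational(1, 2)))), 516) = Add(Rational(7475636, 31), Mul(Rational(172, 279), Pow(53, Rational(1, 2))))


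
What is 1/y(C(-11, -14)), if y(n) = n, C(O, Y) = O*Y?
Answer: 1/154 ≈ 0.0064935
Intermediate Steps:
1/y(C(-11, -14)) = 1/(-11*(-14)) = 1/154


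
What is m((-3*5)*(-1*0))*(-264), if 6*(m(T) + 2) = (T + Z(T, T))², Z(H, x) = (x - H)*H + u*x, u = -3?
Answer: 528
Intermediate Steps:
Z(H, x) = -3*x + H*(x - H) (Z(H, x) = (x - H)*H - 3*x = H*(x - H) - 3*x = -3*x + H*(x - H))
m(T) = -2 + 2*T²/3 (m(T) = -2 + (T + (-T² - 3*T + T*T))²/6 = -2 + (T + (-T² - 3*T + T²))²/6 = -2 + (T - 3*T)²/6 = -2 + (-2*T)²/6 = -2 + (4*T²)/6 = -2 + 2*T²/3)
m((-3*5)*(-1*0))*(-264) = (-2 + 2*((-3*5)*(-1*0))²/3)*(-264) = (-2 + 2*(-15*0)²/3)*(-264) = (-2 + (⅔)*0²)*(-264) = (-2 + (⅔)*0)*(-264) = (-2 + 0)*(-264) = -2*(-264) = 528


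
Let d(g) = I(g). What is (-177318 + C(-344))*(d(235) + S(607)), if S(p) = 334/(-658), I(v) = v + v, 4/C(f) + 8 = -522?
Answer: -7258103920936/87185 ≈ -8.3249e+7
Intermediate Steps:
C(f) = -2/265 (C(f) = 4/(-8 - 522) = 4/(-530) = 4*(-1/530) = -2/265)
I(v) = 2*v
d(g) = 2*g
S(p) = -167/329 (S(p) = 334*(-1/658) = -167/329)
(-177318 + C(-344))*(d(235) + S(607)) = (-177318 - 2/265)*(2*235 - 167/329) = -46989272*(470 - 167/329)/265 = -46989272/265*154463/329 = -7258103920936/87185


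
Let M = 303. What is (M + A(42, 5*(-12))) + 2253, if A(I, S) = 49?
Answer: 2605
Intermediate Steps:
(M + A(42, 5*(-12))) + 2253 = (303 + 49) + 2253 = 352 + 2253 = 2605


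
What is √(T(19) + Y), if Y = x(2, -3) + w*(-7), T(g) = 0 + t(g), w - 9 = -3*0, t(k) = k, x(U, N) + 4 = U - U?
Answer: 4*I*√3 ≈ 6.9282*I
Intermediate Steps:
x(U, N) = -4 (x(U, N) = -4 + (U - U) = -4 + 0 = -4)
w = 9 (w = 9 - 3*0 = 9 + 0 = 9)
T(g) = g (T(g) = 0 + g = g)
Y = -67 (Y = -4 + 9*(-7) = -4 - 63 = -67)
√(T(19) + Y) = √(19 - 67) = √(-48) = 4*I*√3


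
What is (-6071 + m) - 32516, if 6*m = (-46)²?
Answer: -114703/3 ≈ -38234.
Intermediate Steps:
m = 1058/3 (m = (⅙)*(-46)² = (⅙)*2116 = 1058/3 ≈ 352.67)
(-6071 + m) - 32516 = (-6071 + 1058/3) - 32516 = -17155/3 - 32516 = -114703/3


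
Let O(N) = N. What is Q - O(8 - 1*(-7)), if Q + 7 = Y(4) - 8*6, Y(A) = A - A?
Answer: -70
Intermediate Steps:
Y(A) = 0
Q = -55 (Q = -7 + (0 - 8*6) = -7 + (0 - 48) = -7 - 48 = -55)
Q - O(8 - 1*(-7)) = -55 - (8 - 1*(-7)) = -55 - (8 + 7) = -55 - 1*15 = -55 - 15 = -70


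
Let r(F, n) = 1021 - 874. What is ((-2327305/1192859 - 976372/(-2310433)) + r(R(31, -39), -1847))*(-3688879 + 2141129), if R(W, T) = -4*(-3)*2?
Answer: -620528030226079043000/2756020797947 ≈ -2.2515e+8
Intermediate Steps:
R(W, T) = 24 (R(W, T) = 12*2 = 24)
r(F, n) = 147
((-2327305/1192859 - 976372/(-2310433)) + r(R(31, -39), -1847))*(-3688879 + 2141129) = ((-2327305/1192859 - 976372/(-2310433)) + 147)*(-3688879 + 2141129) = ((-2327305*1/1192859 - 976372*(-1/2310433)) + 147)*(-1547750) = ((-2327305/1192859 + 976372/2310433) + 147)*(-1547750) = (-4212408145517/2756020797947 + 147)*(-1547750) = (400922649152692/2756020797947)*(-1547750) = -620528030226079043000/2756020797947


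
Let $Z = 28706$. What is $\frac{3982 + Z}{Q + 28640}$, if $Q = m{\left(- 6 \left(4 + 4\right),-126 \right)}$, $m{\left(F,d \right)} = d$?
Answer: $\frac{16344}{14257} \approx 1.1464$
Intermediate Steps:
$Q = -126$
$\frac{3982 + Z}{Q + 28640} = \frac{3982 + 28706}{-126 + 28640} = \frac{32688}{28514} = 32688 \cdot \frac{1}{28514} = \frac{16344}{14257}$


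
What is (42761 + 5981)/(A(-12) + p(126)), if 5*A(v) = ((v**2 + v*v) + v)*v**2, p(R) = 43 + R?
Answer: 243710/40589 ≈ 6.0043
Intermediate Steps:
A(v) = v**2*(v + 2*v**2)/5 (A(v) = (((v**2 + v*v) + v)*v**2)/5 = (((v**2 + v**2) + v)*v**2)/5 = ((2*v**2 + v)*v**2)/5 = ((v + 2*v**2)*v**2)/5 = (v**2*(v + 2*v**2))/5 = v**2*(v + 2*v**2)/5)
(42761 + 5981)/(A(-12) + p(126)) = (42761 + 5981)/((1/5)*(-12)**3*(1 + 2*(-12)) + (43 + 126)) = 48742/((1/5)*(-1728)*(1 - 24) + 169) = 48742/((1/5)*(-1728)*(-23) + 169) = 48742/(39744/5 + 169) = 48742/(40589/5) = 48742*(5/40589) = 243710/40589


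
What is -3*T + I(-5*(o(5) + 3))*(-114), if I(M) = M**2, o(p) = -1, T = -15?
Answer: -11355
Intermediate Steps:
-3*T + I(-5*(o(5) + 3))*(-114) = -3*(-15) + (-5*(-1 + 3))**2*(-114) = 45 + (-5*2)**2*(-114) = 45 + (-10)**2*(-114) = 45 + 100*(-114) = 45 - 11400 = -11355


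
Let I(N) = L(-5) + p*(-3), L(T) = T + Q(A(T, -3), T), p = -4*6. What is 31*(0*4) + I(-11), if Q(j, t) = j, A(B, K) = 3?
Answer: 70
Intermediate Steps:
p = -24
L(T) = 3 + T (L(T) = T + 3 = 3 + T)
I(N) = 70 (I(N) = (3 - 5) - 24*(-3) = -2 + 72 = 70)
31*(0*4) + I(-11) = 31*(0*4) + 70 = 31*0 + 70 = 0 + 70 = 70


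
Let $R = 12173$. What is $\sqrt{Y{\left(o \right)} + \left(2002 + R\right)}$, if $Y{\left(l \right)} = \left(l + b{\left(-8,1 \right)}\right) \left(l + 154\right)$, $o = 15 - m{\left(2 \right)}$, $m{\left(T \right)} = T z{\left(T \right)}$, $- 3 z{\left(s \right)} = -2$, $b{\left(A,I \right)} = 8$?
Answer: $\frac{\sqrt{160270}}{3} \approx 133.45$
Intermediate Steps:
$z{\left(s \right)} = \frac{2}{3}$ ($z{\left(s \right)} = \left(- \frac{1}{3}\right) \left(-2\right) = \frac{2}{3}$)
$m{\left(T \right)} = \frac{2 T}{3}$ ($m{\left(T \right)} = T \frac{2}{3} = \frac{2 T}{3}$)
$o = \frac{41}{3}$ ($o = 15 - \frac{2}{3} \cdot 2 = 15 - \frac{4}{3} = \frac{41}{3} \approx 13.667$)
$Y{\left(l \right)} = \left(8 + l\right) \left(154 + l\right)$ ($Y{\left(l \right)} = \left(l + 8\right) \left(l + 154\right) = \left(8 + l\right) \left(154 + l\right)$)
$\sqrt{Y{\left(o \right)} + \left(2002 + R\right)} = \sqrt{\left(1232 + \left(\frac{41}{3}\right)^{2} + 162 \cdot \frac{41}{3}\right) + \left(2002 + 12173\right)} = \sqrt{\left(1232 + \frac{1681}{9} + 2214\right) + 14175} = \sqrt{\frac{32695}{9} + 14175} = \sqrt{\frac{160270}{9}} = \frac{\sqrt{160270}}{3}$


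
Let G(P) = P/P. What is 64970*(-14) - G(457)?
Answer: -909581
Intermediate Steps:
G(P) = 1
64970*(-14) - G(457) = 64970*(-14) - 1*1 = -909580 - 1 = -909581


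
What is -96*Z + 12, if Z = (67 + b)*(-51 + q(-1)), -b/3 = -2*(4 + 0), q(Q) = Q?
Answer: 454284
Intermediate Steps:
b = 24 (b = -(-6)*(4 + 0) = -(-6)*4 = -3*(-8) = 24)
Z = -4732 (Z = (67 + 24)*(-51 - 1) = 91*(-52) = -4732)
-96*Z + 12 = -96*(-4732) + 12 = 454272 + 12 = 454284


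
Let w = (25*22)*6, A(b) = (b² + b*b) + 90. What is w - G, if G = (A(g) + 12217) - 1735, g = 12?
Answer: -7560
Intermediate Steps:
A(b) = 90 + 2*b² (A(b) = (b² + b²) + 90 = 2*b² + 90 = 90 + 2*b²)
w = 3300 (w = 550*6 = 3300)
G = 10860 (G = ((90 + 2*12²) + 12217) - 1735 = ((90 + 2*144) + 12217) - 1735 = ((90 + 288) + 12217) - 1735 = (378 + 12217) - 1735 = 12595 - 1735 = 10860)
w - G = 3300 - 1*10860 = 3300 - 10860 = -7560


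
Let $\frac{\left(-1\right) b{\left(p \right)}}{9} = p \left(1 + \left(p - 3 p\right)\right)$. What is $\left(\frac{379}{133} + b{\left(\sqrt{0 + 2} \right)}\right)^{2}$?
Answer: $\frac{29563507}{17689} - \frac{93006 \sqrt{2}}{133} \approx 682.34$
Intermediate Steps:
$b{\left(p \right)} = - 9 p \left(1 - 2 p\right)$ ($b{\left(p \right)} = - 9 p \left(1 + \left(p - 3 p\right)\right) = - 9 p \left(1 - 2 p\right)$)
$\left(\frac{379}{133} + b{\left(\sqrt{0 + 2} \right)}\right)^{2} = \left(\frac{379}{133} + 9 \sqrt{0 + 2} \left(-1 + 2 \sqrt{0 + 2}\right)\right)^{2} = \left(379 \cdot \frac{1}{133} + 9 \sqrt{2} \left(-1 + 2 \sqrt{2}\right)\right)^{2} = \left(\frac{379}{133} + 9 \sqrt{2} \left(-1 + 2 \sqrt{2}\right)\right)^{2}$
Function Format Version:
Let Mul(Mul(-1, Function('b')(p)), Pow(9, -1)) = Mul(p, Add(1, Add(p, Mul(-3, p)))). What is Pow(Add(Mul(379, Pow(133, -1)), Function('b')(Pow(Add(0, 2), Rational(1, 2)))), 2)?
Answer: Add(Rational(29563507, 17689), Mul(Rational(-93006, 133), Pow(2, Rational(1, 2)))) ≈ 682.34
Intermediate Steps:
Function('b')(p) = Mul(-9, p, Add(1, Mul(-2, p))) (Function('b')(p) = Mul(-9, Mul(p, Add(1, Add(p, Mul(-3, p))))) = Mul(-9, Mul(p, Add(1, Mul(-2, p)))) = Mul(-9, p, Add(1, Mul(-2, p))))
Pow(Add(Mul(379, Pow(133, -1)), Function('b')(Pow(Add(0, 2), Rational(1, 2)))), 2) = Pow(Add(Mul(379, Pow(133, -1)), Mul(9, Pow(Add(0, 2), Rational(1, 2)), Add(-1, Mul(2, Pow(Add(0, 2), Rational(1, 2)))))), 2) = Pow(Add(Mul(379, Rational(1, 133)), Mul(9, Pow(2, Rational(1, 2)), Add(-1, Mul(2, Pow(2, Rational(1, 2)))))), 2) = Pow(Add(Rational(379, 133), Mul(9, Pow(2, Rational(1, 2)), Add(-1, Mul(2, Pow(2, Rational(1, 2)))))), 2)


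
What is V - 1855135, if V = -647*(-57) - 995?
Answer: -1819251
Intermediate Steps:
V = 35884 (V = 36879 - 995 = 35884)
V - 1855135 = 35884 - 1855135 = -1819251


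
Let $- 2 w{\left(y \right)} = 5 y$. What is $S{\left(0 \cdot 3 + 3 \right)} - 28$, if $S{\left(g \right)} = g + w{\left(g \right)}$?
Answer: $- \frac{65}{2} \approx -32.5$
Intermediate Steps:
$w{\left(y \right)} = - \frac{5 y}{2}$
$S{\left(g \right)} = - \frac{3 g}{2}$ ($S{\left(g \right)} = g - \frac{5 g}{2} = - \frac{3 g}{2}$)
$S{\left(0 \cdot 3 + 3 \right)} - 28 = - \frac{3 \left(0 \cdot 3 + 3\right)}{2} - 28 = - \frac{3 \left(0 + 3\right)}{2} - 28 = \left(- \frac{3}{2}\right) 3 - 28 = - \frac{9}{2} - 28 = - \frac{65}{2}$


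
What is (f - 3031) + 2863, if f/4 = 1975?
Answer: 7732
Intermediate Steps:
f = 7900 (f = 4*1975 = 7900)
(f - 3031) + 2863 = (7900 - 3031) + 2863 = 4869 + 2863 = 7732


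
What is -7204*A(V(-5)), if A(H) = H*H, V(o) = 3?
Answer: -64836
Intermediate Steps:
A(H) = H**2
-7204*A(V(-5)) = -7204*3**2 = -7204*9 = -64836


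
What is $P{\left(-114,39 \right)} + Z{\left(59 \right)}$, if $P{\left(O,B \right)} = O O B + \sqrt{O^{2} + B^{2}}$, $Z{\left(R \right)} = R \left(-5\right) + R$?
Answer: $506608 + 3 \sqrt{1613} \approx 5.0673 \cdot 10^{5}$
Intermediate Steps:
$Z{\left(R \right)} = - 4 R$ ($Z{\left(R \right)} = - 5 R + R = - 4 R$)
$P{\left(O,B \right)} = \sqrt{B^{2} + O^{2}} + B O^{2}$ ($P{\left(O,B \right)} = O^{2} B + \sqrt{B^{2} + O^{2}} = B O^{2} + \sqrt{B^{2} + O^{2}} = \sqrt{B^{2} + O^{2}} + B O^{2}$)
$P{\left(-114,39 \right)} + Z{\left(59 \right)} = \left(\sqrt{39^{2} + \left(-114\right)^{2}} + 39 \left(-114\right)^{2}\right) - 236 = \left(\sqrt{1521 + 12996} + 39 \cdot 12996\right) - 236 = \left(\sqrt{14517} + 506844\right) - 236 = \left(3 \sqrt{1613} + 506844\right) - 236 = \left(506844 + 3 \sqrt{1613}\right) - 236 = 506608 + 3 \sqrt{1613}$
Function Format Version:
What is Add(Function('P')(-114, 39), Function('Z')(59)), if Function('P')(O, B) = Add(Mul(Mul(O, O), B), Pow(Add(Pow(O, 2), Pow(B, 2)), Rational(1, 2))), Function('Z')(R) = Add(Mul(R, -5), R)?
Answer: Add(506608, Mul(3, Pow(1613, Rational(1, 2)))) ≈ 5.0673e+5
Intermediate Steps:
Function('Z')(R) = Mul(-4, R) (Function('Z')(R) = Add(Mul(-5, R), R) = Mul(-4, R))
Function('P')(O, B) = Add(Pow(Add(Pow(B, 2), Pow(O, 2)), Rational(1, 2)), Mul(B, Pow(O, 2))) (Function('P')(O, B) = Add(Mul(Pow(O, 2), B), Pow(Add(Pow(B, 2), Pow(O, 2)), Rational(1, 2))) = Add(Mul(B, Pow(O, 2)), Pow(Add(Pow(B, 2), Pow(O, 2)), Rational(1, 2))) = Add(Pow(Add(Pow(B, 2), Pow(O, 2)), Rational(1, 2)), Mul(B, Pow(O, 2))))
Add(Function('P')(-114, 39), Function('Z')(59)) = Add(Add(Pow(Add(Pow(39, 2), Pow(-114, 2)), Rational(1, 2)), Mul(39, Pow(-114, 2))), Mul(-4, 59)) = Add(Add(Pow(Add(1521, 12996), Rational(1, 2)), Mul(39, 12996)), -236) = Add(Add(Pow(14517, Rational(1, 2)), 506844), -236) = Add(Add(Mul(3, Pow(1613, Rational(1, 2))), 506844), -236) = Add(Add(506844, Mul(3, Pow(1613, Rational(1, 2)))), -236) = Add(506608, Mul(3, Pow(1613, Rational(1, 2))))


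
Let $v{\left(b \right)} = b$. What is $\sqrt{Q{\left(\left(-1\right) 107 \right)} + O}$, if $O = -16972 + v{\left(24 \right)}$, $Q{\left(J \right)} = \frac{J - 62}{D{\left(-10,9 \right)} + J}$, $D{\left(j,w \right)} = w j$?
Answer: $\frac{i \sqrt{657701639}}{197} \approx 130.18 i$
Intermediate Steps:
$D{\left(j,w \right)} = j w$
$Q{\left(J \right)} = \frac{-62 + J}{-90 + J}$ ($Q{\left(J \right)} = \frac{J - 62}{\left(-10\right) 9 + J} = \frac{-62 + J}{-90 + J}$)
$O = -16948$ ($O = -16972 + 24 = -16948$)
$\sqrt{Q{\left(\left(-1\right) 107 \right)} + O} = \sqrt{\frac{-62 - 107}{-90 - 107} - 16948} = \sqrt{\frac{1}{-197} \left(-169\right) - 16948} = \sqrt{\left(- \frac{1}{197}\right) \left(-169\right) - 16948} = \sqrt{\frac{169}{197} - 16948} = \sqrt{- \frac{3338587}{197}} = \frac{i \sqrt{657701639}}{197}$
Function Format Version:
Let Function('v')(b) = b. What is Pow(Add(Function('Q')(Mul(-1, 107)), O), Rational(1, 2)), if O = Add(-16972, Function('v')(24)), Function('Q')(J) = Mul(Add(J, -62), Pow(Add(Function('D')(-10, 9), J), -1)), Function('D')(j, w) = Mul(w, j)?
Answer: Mul(Rational(1, 197), I, Pow(657701639, Rational(1, 2))) ≈ Mul(130.18, I)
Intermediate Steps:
Function('D')(j, w) = Mul(j, w)
Function('Q')(J) = Mul(Pow(Add(-90, J), -1), Add(-62, J)) (Function('Q')(J) = Mul(Add(J, -62), Pow(Add(Mul(-10, 9), J), -1)) = Mul(Add(-62, J), Pow(Add(-90, J), -1)) = Mul(Pow(Add(-90, J), -1), Add(-62, J)))
O = -16948 (O = Add(-16972, 24) = -16948)
Pow(Add(Function('Q')(Mul(-1, 107)), O), Rational(1, 2)) = Pow(Add(Mul(Pow(Add(-90, Mul(-1, 107)), -1), Add(-62, Mul(-1, 107))), -16948), Rational(1, 2)) = Pow(Add(Mul(Pow(Add(-90, -107), -1), Add(-62, -107)), -16948), Rational(1, 2)) = Pow(Add(Mul(Pow(-197, -1), -169), -16948), Rational(1, 2)) = Pow(Add(Mul(Rational(-1, 197), -169), -16948), Rational(1, 2)) = Pow(Add(Rational(169, 197), -16948), Rational(1, 2)) = Pow(Rational(-3338587, 197), Rational(1, 2)) = Mul(Rational(1, 197), I, Pow(657701639, Rational(1, 2)))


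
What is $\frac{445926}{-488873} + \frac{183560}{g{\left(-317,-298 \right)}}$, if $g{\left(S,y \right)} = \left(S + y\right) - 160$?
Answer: $- \frac{18016624106}{75775315} \approx -237.76$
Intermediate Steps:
$g{\left(S,y \right)} = -160 + S + y$
$\frac{445926}{-488873} + \frac{183560}{g{\left(-317,-298 \right)}} = \frac{445926}{-488873} + \frac{183560}{-160 - 317 - 298} = 445926 \left(- \frac{1}{488873}\right) + \frac{183560}{-775} = - \frac{445926}{488873} + 183560 \left(- \frac{1}{775}\right) = - \frac{445926}{488873} - \frac{36712}{155} = - \frac{18016624106}{75775315}$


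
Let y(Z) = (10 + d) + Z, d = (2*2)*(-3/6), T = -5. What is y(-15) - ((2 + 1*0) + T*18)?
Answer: 81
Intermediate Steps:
d = -2 (d = 4*(-3*⅙) = 4*(-½) = -2)
y(Z) = 8 + Z (y(Z) = (10 - 2) + Z = 8 + Z)
y(-15) - ((2 + 1*0) + T*18) = (8 - 15) - ((2 + 1*0) - 5*18) = -7 - ((2 + 0) - 90) = -7 - (2 - 90) = -7 - 1*(-88) = -7 + 88 = 81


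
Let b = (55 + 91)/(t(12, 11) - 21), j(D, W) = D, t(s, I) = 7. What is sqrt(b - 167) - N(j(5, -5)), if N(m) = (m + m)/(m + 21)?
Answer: -5/13 + 3*I*sqrt(966)/7 ≈ -0.38462 + 13.32*I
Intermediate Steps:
N(m) = 2*m/(21 + m) (N(m) = (2*m)/(21 + m) = 2*m/(21 + m))
b = -73/7 (b = (55 + 91)/(7 - 21) = 146/(-14) = 146*(-1/14) = -73/7 ≈ -10.429)
sqrt(b - 167) - N(j(5, -5)) = sqrt(-73/7 - 167) - 2*5/(21 + 5) = sqrt(-1242/7) - 2*5/26 = 3*I*sqrt(966)/7 - 2*5/26 = 3*I*sqrt(966)/7 - 1*5/13 = 3*I*sqrt(966)/7 - 5/13 = -5/13 + 3*I*sqrt(966)/7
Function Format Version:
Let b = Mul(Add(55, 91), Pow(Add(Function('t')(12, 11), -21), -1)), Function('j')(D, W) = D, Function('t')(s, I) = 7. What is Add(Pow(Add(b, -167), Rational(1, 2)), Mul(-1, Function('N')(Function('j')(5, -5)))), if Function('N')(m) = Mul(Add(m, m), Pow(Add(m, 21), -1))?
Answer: Add(Rational(-5, 13), Mul(Rational(3, 7), I, Pow(966, Rational(1, 2)))) ≈ Add(-0.38462, Mul(13.320, I))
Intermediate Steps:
Function('N')(m) = Mul(2, m, Pow(Add(21, m), -1)) (Function('N')(m) = Mul(Mul(2, m), Pow(Add(21, m), -1)) = Mul(2, m, Pow(Add(21, m), -1)))
b = Rational(-73, 7) (b = Mul(Add(55, 91), Pow(Add(7, -21), -1)) = Mul(146, Pow(-14, -1)) = Mul(146, Rational(-1, 14)) = Rational(-73, 7) ≈ -10.429)
Add(Pow(Add(b, -167), Rational(1, 2)), Mul(-1, Function('N')(Function('j')(5, -5)))) = Add(Pow(Add(Rational(-73, 7), -167), Rational(1, 2)), Mul(-1, Mul(2, 5, Pow(Add(21, 5), -1)))) = Add(Pow(Rational(-1242, 7), Rational(1, 2)), Mul(-1, Mul(2, 5, Pow(26, -1)))) = Add(Mul(Rational(3, 7), I, Pow(966, Rational(1, 2))), Mul(-1, Mul(2, 5, Rational(1, 26)))) = Add(Mul(Rational(3, 7), I, Pow(966, Rational(1, 2))), Mul(-1, Rational(5, 13))) = Add(Mul(Rational(3, 7), I, Pow(966, Rational(1, 2))), Rational(-5, 13)) = Add(Rational(-5, 13), Mul(Rational(3, 7), I, Pow(966, Rational(1, 2))))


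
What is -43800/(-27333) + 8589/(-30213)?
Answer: 40317269/30585627 ≈ 1.3182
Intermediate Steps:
-43800/(-27333) + 8589/(-30213) = -43800*(-1/27333) + 8589*(-1/30213) = 14600/9111 - 2863/10071 = 40317269/30585627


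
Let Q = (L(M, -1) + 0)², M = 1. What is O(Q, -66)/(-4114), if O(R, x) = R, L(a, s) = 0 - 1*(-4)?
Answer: -8/2057 ≈ -0.0038892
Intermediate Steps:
L(a, s) = 4 (L(a, s) = 0 + 4 = 4)
Q = 16 (Q = (4 + 0)² = 4² = 16)
O(Q, -66)/(-4114) = 16/(-4114) = 16*(-1/4114) = -8/2057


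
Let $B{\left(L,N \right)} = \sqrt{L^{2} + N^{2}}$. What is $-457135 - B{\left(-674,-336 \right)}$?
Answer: $-457135 - 2 \sqrt{141793} \approx -4.5789 \cdot 10^{5}$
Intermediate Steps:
$-457135 - B{\left(-674,-336 \right)} = -457135 - \sqrt{\left(-674\right)^{2} + \left(-336\right)^{2}} = -457135 - \sqrt{454276 + 112896} = -457135 - \sqrt{567172} = -457135 - 2 \sqrt{141793}$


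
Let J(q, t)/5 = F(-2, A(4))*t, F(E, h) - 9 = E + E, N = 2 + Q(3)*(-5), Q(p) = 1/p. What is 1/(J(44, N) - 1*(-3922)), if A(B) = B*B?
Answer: 3/11791 ≈ 0.00025443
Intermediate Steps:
A(B) = B**2
N = 1/3 (N = 2 - 5/3 = 1/3 ≈ 0.33333)
F(E, h) = 9 + 2*E (F(E, h) = 9 + (E + E) = 9 + 2*E)
J(q, t) = 25*t (J(q, t) = 5*((9 + 2*(-2))*t) = 5*((9 - 4)*t) = 5*(5*t) = 25*t)
1/(J(44, N) - 1*(-3922)) = 1/(25*(1/3) - 1*(-3922)) = 1/(25/3 + 3922) = 1/(11791/3) = 3/11791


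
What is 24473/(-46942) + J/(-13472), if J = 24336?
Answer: -23001262/9881291 ≈ -2.3278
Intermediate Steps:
24473/(-46942) + J/(-13472) = 24473/(-46942) + 24336/(-13472) = 24473*(-1/46942) + 24336*(-1/13472) = -24473/46942 - 1521/842 = -23001262/9881291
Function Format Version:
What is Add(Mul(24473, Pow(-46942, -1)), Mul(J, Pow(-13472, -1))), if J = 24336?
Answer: Rational(-23001262, 9881291) ≈ -2.3278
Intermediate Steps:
Add(Mul(24473, Pow(-46942, -1)), Mul(J, Pow(-13472, -1))) = Add(Mul(24473, Pow(-46942, -1)), Mul(24336, Pow(-13472, -1))) = Add(Mul(24473, Rational(-1, 46942)), Mul(24336, Rational(-1, 13472))) = Add(Rational(-24473, 46942), Rational(-1521, 842)) = Rational(-23001262, 9881291)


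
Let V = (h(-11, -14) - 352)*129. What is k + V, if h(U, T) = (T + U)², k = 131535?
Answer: 166752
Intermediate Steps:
V = 35217 (V = ((-14 - 11)² - 352)*129 = ((-25)² - 352)*129 = (625 - 352)*129 = 273*129 = 35217)
k + V = 131535 + 35217 = 166752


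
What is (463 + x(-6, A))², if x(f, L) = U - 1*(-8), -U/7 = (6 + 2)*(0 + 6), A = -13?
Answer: 18225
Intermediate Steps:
U = -336 (U = -7*(6 + 2)*(0 + 6) = -56*6 = -7*48 = -336)
x(f, L) = -328 (x(f, L) = -336 - 1*(-8) = -336 + 8 = -328)
(463 + x(-6, A))² = (463 - 328)² = 135² = 18225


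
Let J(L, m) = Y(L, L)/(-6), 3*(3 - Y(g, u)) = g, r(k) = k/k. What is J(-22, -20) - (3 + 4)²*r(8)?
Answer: -913/18 ≈ -50.722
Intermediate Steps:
r(k) = 1
Y(g, u) = 3 - g/3
J(L, m) = -½ + L/18 (J(L, m) = (3 - L/3)/(-6) = (3 - L/3)*(-⅙) = -½ + L/18)
J(-22, -20) - (3 + 4)²*r(8) = (-½ + (1/18)*(-22)) - (3 + 4)² = (-½ - 11/9) - 7² = -31/18 - 49 = -913/18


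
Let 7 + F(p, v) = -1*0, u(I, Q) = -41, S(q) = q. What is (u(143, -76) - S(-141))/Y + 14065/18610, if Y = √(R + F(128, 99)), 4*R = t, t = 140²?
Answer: 2813/3722 + 100*√4893/4893 ≈ 2.1854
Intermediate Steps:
F(p, v) = -7 (F(p, v) = -7 - 1*0 = -7 + 0 = -7)
t = 19600
R = 4900 (R = (¼)*19600 = 4900)
Y = √4893 (Y = √(4900 - 7) = √4893 ≈ 69.950)
(u(143, -76) - S(-141))/Y + 14065/18610 = (-41 - 1*(-141))/(√4893) + 14065/18610 = (-41 + 141)*(√4893/4893) + 14065*(1/18610) = 100*(√4893/4893) + 2813/3722 = 100*√4893/4893 + 2813/3722 = 2813/3722 + 100*√4893/4893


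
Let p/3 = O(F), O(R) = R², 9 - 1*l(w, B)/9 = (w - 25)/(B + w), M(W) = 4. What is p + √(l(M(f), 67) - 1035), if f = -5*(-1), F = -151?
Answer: 68403 + 3*I*√532855/71 ≈ 68403.0 + 30.844*I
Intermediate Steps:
f = 5
l(w, B) = 81 - 9*(-25 + w)/(B + w) (l(w, B) = 81 - 9*(w - 25)/(B + w) = 81 - 9*(-25 + w)/(B + w))
p = 68403 (p = 3*(-151)² = 3*22801 = 68403)
p + √(l(M(f), 67) - 1035) = 68403 + √(9*(25 + 8*4 + 9*67)/(67 + 4) - 1035) = 68403 + √(9*(25 + 32 + 603)/71 - 1035) = 68403 + √(9*(1/71)*660 - 1035) = 68403 + √(5940/71 - 1035) = 68403 + √(-67545/71) = 68403 + 3*I*√532855/71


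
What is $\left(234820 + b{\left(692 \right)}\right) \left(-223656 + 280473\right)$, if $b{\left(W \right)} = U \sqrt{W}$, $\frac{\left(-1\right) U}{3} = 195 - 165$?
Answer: $13341767940 - 10227060 \sqrt{173} \approx 1.3207 \cdot 10^{10}$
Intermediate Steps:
$U = -90$ ($U = - 3 \left(195 - 165\right) = \left(-3\right) 30 = -90$)
$b{\left(W \right)} = - 90 \sqrt{W}$
$\left(234820 + b{\left(692 \right)}\right) \left(-223656 + 280473\right) = \left(234820 - 90 \sqrt{692}\right) \left(-223656 + 280473\right) = \left(234820 - 90 \cdot 2 \sqrt{173}\right) 56817 = \left(234820 - 180 \sqrt{173}\right) 56817 = 13341767940 - 10227060 \sqrt{173}$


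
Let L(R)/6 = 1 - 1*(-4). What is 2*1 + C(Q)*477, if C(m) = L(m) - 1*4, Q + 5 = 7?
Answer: 12404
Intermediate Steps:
Q = 2 (Q = -5 + 7 = 2)
L(R) = 30 (L(R) = 6*(1 - 1*(-4)) = 6*(1 + 4) = 6*5 = 30)
C(m) = 26 (C(m) = 30 - 1*4 = 30 - 4 = 26)
2*1 + C(Q)*477 = 2*1 + 26*477 = 2 + 12402 = 12404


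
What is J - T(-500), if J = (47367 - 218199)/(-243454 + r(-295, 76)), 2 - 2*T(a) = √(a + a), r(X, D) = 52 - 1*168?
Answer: -12123/40595 + 5*I*√10 ≈ -0.29863 + 15.811*I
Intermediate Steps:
r(X, D) = -116 (r(X, D) = 52 - 168 = -116)
T(a) = 1 - √2*√a/2 (T(a) = 1 - √(a + a)/2 = 1 - √2*√a/2)
J = 28472/40595 (J = (47367 - 218199)/(-243454 - 116) = -170832/(-243570) = -170832*(-1/243570) = 28472/40595 ≈ 0.70137)
J - T(-500) = 28472/40595 - (1 - √2*√(-500)/2) = 28472/40595 - (1 - √2*10*I*√5/2) = 28472/40595 - (1 - 5*I*√10) = 28472/40595 + (-1 + 5*I*√10) = -12123/40595 + 5*I*√10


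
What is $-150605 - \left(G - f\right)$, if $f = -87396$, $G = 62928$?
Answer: $-300929$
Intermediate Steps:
$-150605 - \left(G - f\right) = -150605 - \left(62928 - -87396\right) = -150605 - \left(62928 + 87396\right) = -150605 - 150324 = -300929$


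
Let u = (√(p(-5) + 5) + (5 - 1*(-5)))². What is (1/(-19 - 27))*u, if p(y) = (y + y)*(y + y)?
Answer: -(10 + √105)²/46 ≈ -8.9117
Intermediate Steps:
p(y) = 4*y² (p(y) = (2*y)*(2*y) = 4*y²)
u = (10 + √105)² (u = (√(4*(-5)² + 5) + (5 - 1*(-5)))² = (√(4*25 + 5) + (5 + 5))² = (√(100 + 5) + 10)² = (√105 + 10)² = (10 + √105)² ≈ 409.94)
(1/(-19 - 27))*u = (1/(-19 - 27))*(10 + √105)² = (1/(-46))*(10 + √105)² = (1*(-1/46))*(10 + √105)² = -(10 + √105)²/46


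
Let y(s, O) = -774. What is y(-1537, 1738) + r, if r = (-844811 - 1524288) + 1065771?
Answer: -1304102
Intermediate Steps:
r = -1303328 (r = -2369099 + 1065771 = -1303328)
y(-1537, 1738) + r = -774 - 1303328 = -1304102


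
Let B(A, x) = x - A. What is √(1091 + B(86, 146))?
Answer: √1151 ≈ 33.926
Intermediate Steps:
√(1091 + B(86, 146)) = √(1091 + (146 - 1*86)) = √(1091 + (146 - 86)) = √(1091 + 60) = √1151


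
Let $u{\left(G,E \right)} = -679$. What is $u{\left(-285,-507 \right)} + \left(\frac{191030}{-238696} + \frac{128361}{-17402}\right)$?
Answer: $- \frac{713596368021}{1038446948} \approx -687.18$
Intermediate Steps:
$u{\left(-285,-507 \right)} + \left(\frac{191030}{-238696} + \frac{128361}{-17402}\right) = -679 + \left(\frac{191030}{-238696} + \frac{128361}{-17402}\right) = -679 + \left(191030 \left(- \frac{1}{238696}\right) + 128361 \left(- \frac{1}{17402}\right)\right) = -679 - \frac{8490890329}{1038446948} = - \frac{713596368021}{1038446948}$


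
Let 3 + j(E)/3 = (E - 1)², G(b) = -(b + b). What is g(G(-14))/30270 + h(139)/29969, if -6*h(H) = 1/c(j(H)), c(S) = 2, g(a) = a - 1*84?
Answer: -3361573/1814323260 ≈ -0.0018528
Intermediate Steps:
G(b) = -2*b
g(a) = -84 + a (g(a) = a - 84 = -84 + a)
j(E) = -9 + 3*(-1 + E)² (j(E) = -9 + 3*(E - 1)² = -9 + 3*(-1 + E)²)
h(H) = -1/12 (h(H) = -⅙/2 = -⅙*½ = -1/12)
g(G(-14))/30270 + h(139)/29969 = (-84 - 2*(-14))/30270 - 1/12/29969 = (-84 + 28)*(1/30270) - 1/12*1/29969 = -56*1/30270 - 1/359628 = -28/15135 - 1/359628 = -3361573/1814323260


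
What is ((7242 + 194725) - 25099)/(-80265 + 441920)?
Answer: 176868/361655 ≈ 0.48905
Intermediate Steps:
((7242 + 194725) - 25099)/(-80265 + 441920) = (201967 - 25099)/361655 = 176868*(1/361655) = 176868/361655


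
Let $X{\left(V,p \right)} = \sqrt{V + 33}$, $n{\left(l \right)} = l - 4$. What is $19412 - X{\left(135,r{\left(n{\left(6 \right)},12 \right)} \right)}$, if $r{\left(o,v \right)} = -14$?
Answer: $19412 - 2 \sqrt{42} \approx 19399.0$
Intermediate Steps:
$n{\left(l \right)} = -4 + l$ ($n{\left(l \right)} = l - 4 = -4 + l$)
$X{\left(V,p \right)} = \sqrt{33 + V}$
$19412 - X{\left(135,r{\left(n{\left(6 \right)},12 \right)} \right)} = 19412 - \sqrt{33 + 135} = 19412 - \sqrt{168} = 19412 - 2 \sqrt{42}$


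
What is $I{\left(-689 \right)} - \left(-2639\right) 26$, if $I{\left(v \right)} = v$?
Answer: $67925$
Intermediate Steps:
$I{\left(-689 \right)} - \left(-2639\right) 26 = -689 - \left(-2639\right) 26 = -689 - -68614 = -689 + 68614 = 67925$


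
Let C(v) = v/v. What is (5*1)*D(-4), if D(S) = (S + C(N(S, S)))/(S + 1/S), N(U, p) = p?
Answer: 60/17 ≈ 3.5294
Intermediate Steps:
C(v) = 1
D(S) = (1 + S)/(S + 1/S) (D(S) = (S + 1)/(S + 1/S) = (1 + S)/(S + 1/S))
(5*1)*D(-4) = (5*1)*(-4*(1 - 4)/(1 + (-4)²)) = 5*(-4*(-3)/(1 + 16)) = 5*(-4*(-3)/17) = 5*(-4*1/17*(-3)) = 5*(12/17) = 60/17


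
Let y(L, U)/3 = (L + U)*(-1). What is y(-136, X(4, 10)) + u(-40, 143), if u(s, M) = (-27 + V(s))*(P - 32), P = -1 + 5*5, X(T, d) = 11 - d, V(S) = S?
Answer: 941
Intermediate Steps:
y(L, U) = -3*L - 3*U (y(L, U) = 3*((L + U)*(-1)) = 3*(-L - U) = -3*L - 3*U)
P = 24 (P = -1 + 25 = 24)
u(s, M) = 216 - 8*s (u(s, M) = (-27 + s)*(24 - 32) = (-27 + s)*(-8) = 216 - 8*s)
y(-136, X(4, 10)) + u(-40, 143) = (-3*(-136) - 3*(11 - 1*10)) + (216 - 8*(-40)) = (408 - 3*(11 - 10)) + (216 + 320) = (408 - 3*1) + 536 = (408 - 3) + 536 = 405 + 536 = 941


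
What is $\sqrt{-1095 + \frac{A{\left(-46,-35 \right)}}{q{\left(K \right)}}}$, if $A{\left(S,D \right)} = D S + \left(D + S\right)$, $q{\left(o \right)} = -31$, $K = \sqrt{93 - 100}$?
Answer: $\frac{i \sqrt{1099694}}{31} \approx 33.828 i$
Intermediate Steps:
$K = i \sqrt{7}$ ($K = \sqrt{-7} = i \sqrt{7} \approx 2.6458 i$)
$A{\left(S,D \right)} = D + S + D S$
$\sqrt{-1095 + \frac{A{\left(-46,-35 \right)}}{q{\left(K \right)}}} = \sqrt{-1095 + \frac{-35 - 46 - -1610}{-31}} = \sqrt{-1095 + \left(-35 - 46 + 1610\right) \left(- \frac{1}{31}\right)} = \sqrt{-1095 + 1529 \left(- \frac{1}{31}\right)} = \sqrt{-1095 - \frac{1529}{31}} = \sqrt{- \frac{35474}{31}} = \frac{i \sqrt{1099694}}{31}$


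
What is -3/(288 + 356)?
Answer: -3/644 ≈ -0.0046584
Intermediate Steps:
-3/(288 + 356) = -3/644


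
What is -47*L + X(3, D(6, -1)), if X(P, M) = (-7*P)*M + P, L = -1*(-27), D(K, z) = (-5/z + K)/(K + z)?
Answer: -6561/5 ≈ -1312.2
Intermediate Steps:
D(K, z) = (K - 5/z)/(K + z)
L = 27
X(P, M) = P - 7*M*P (X(P, M) = -7*M*P + P = P - 7*M*P)
-47*L + X(3, D(6, -1)) = -47*27 + 3*(1 - 7*(-5 + 6*(-1))/((-1)*(6 - 1))) = -1269 + 3*(1 - (-7)*(-5 - 6)/5) = -1269 + 3*(1 - (-7)*(-11)/5) = -1269 + 3*(1 - 7*11/5) = -1269 + 3*(1 - 77/5) = -1269 + 3*(-72/5) = -1269 - 216/5 = -6561/5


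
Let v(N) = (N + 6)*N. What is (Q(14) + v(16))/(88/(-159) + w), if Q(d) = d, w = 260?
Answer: 29097/20626 ≈ 1.4107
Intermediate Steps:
v(N) = N*(6 + N) (v(N) = (6 + N)*N = N*(6 + N))
(Q(14) + v(16))/(88/(-159) + w) = (14 + 16*(6 + 16))/(88/(-159) + 260) = (14 + 16*22)/(88*(-1/159) + 260) = (14 + 352)/(-88/159 + 260) = 366/(41252/159) = 366*(159/41252) = 29097/20626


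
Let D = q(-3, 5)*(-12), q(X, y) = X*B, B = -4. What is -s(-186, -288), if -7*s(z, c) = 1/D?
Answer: -1/1008 ≈ -0.00099206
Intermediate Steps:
q(X, y) = -4*X (q(X, y) = X*(-4) = -4*X)
D = -144 (D = -4*(-3)*(-12) = 12*(-12) = -144)
s(z, c) = 1/1008 (s(z, c) = -⅐/(-144) = -⅐*(-1/144) = 1/1008)
-s(-186, -288) = -1*1/1008 = -1/1008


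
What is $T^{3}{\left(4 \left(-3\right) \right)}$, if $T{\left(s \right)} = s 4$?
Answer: $-110592$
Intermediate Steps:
$T{\left(s \right)} = 4 s$
$T^{3}{\left(4 \left(-3\right) \right)} = \left(4 \cdot 4 \left(-3\right)\right)^{3} = \left(4 \left(-12\right)\right)^{3} = \left(-48\right)^{3} = -110592$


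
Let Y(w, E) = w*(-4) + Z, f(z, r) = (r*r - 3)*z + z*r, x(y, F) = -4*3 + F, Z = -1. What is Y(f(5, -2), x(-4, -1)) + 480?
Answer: 499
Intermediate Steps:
x(y, F) = -12 + F
f(z, r) = r*z + z*(-3 + r²) (f(z, r) = (r² - 3)*z + r*z = (-3 + r²)*z + r*z = z*(-3 + r²) + r*z = r*z + z*(-3 + r²))
Y(w, E) = -1 - 4*w (Y(w, E) = w*(-4) - 1 = -4*w - 1 = -1 - 4*w)
Y(f(5, -2), x(-4, -1)) + 480 = (-1 - 20*(-3 - 2 + (-2)²)) + 480 = (-1 - 20*(-3 - 2 + 4)) + 480 = (-1 - 20*(-1)) + 480 = (-1 - 4*(-5)) + 480 = (-1 + 20) + 480 = 19 + 480 = 499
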